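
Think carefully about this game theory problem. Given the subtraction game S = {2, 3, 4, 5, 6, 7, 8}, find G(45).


The subtraction set is S = {2, 3, 4, 5, 6, 7, 8}.
G(k) = mex{ G(k - s) : s in S, s <= k }. We compute iteratively: G(0) = 0.
G(1) = mex({}) = 0
G(2) = mex({0}) = 1
G(3) = mex({0}) = 1
G(4) = mex({0, 1}) = 2
G(5) = mex({0, 1}) = 2
G(6) = mex({0, 1, 2}) = 3
G(7) = mex({0, 1, 2}) = 3
G(8) = mex({0, 1, 2, 3}) = 4
G(9) = mex({0, 1, 2, 3}) = 4
G(10) = mex({1, 2, 3, 4}) = 0
G(11) = mex({1, 2, 3, 4}) = 0
G(12) = mex({0, 2, 3, 4}) = 1
G(13) = mex({0, 2, 3, 4}) = 1
G(14) = mex({0, 1, 3, 4}) = 2
G(15) = mex({0, 1, 3, 4}) = 2
G(16) = mex({0, 1, 2, 4}) = 3
G(17) = mex({0, 1, 2, 4}) = 3
Observe that G(10)..G(17) = 0, 0, 1, 1, 2, 2, 3, 3 repeats G(0)..G(7) = 0, 0, 1, 1, 2, 2, 3, 3.
For k >= max(S) = 8, G(k) is determined by the previous 8 values G(k-8)..G(k-1); a window of 8 consecutive values has recurred shifted by 10, so by induction G(k + 10) = G(k) for all k >= 0: the sequence is periodic from the start with period 10.
One period: G(0..9) = 0, 0, 1, 1, 2, 2, 3, 3, 4, 4.
45 mod 10 = 5, so G(45) = G(5) = 2.

2


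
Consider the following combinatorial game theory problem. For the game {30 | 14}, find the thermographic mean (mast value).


Game = {30 | 14}, a switch {a | b} with numbers a > b.
Its thermograph has left wall a - t and right wall b + t, which meet at t = (a - b)/2, where both equal (a + b)/2. So the mast (mean value) is at (a + b)/2.
Mean = (30 + (14))/2 = 44/2 = 22

22


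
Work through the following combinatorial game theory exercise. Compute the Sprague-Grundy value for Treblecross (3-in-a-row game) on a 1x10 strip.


Treblecross: place X on empty cells; 3-in-a-row wins.
Playing within two cells of an existing X lets the opponent win at once, so sensible play treats the cells i-2..i+2 around each X as dead. The player left with no safe cell loses, so this is a normal-play take-away game on strips of safe cells.
Placing X at cell i (0-indexed) of a strip of k safe cells leaves independent strips of sizes max(0, i-2) and max(0, k-i-3). Hence G(k) = mex{ G(max(0,i-2)) XOR G(max(0,k-i-3)) : 0 <= i < k }, with G(0) = 0.
G(1): splits (0,0):0^0=0 -> mex({0}) = 1
G(2): splits (0,0):0^0=0 -> mex({0}) = 1
G(3): splits (0,0):0^0=0 -> mex({0}) = 1
G(4): splits (0,1):0^1=1 (0,0):0^0=0 -> mex({0, 1}) = 2
G(5): splits (0,2):0^1=1 (0,1):0^1=1 (0,0):0^0=0 -> mex({0, 1}) = 2
G(6) = mex({1}) = 0
G(7) = mex({0, 1, 2}) = 3
G(8) = mex({0, 1, 2}) = 3
G(9) = mex({0, 2}) = 1
G(10) = mex({0, 2, 3}) = 1
Therefore G(10) = 1.

1


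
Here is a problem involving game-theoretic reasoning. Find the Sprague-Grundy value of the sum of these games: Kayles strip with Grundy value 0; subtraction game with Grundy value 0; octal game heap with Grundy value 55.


By the Sprague-Grundy theorem, the Grundy value of a sum of games is the XOR of individual Grundy values.
Kayles strip: Grundy value = 0. Running XOR: 0 XOR 0 = 0
subtraction game: Grundy value = 0. Running XOR: 0 XOR 0 = 0
octal game heap: Grundy value = 55. Running XOR: 0 XOR 55 = 55
The combined Grundy value is 55.

55


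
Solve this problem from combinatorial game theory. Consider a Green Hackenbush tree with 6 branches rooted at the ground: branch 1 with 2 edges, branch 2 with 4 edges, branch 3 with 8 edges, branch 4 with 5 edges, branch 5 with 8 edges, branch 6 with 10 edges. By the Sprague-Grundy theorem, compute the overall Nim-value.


The tree has 6 branches from the ground vertex.
In Green Hackenbush, the Nim-value of a simple path of length k is k.
Branch 1: length 2, Nim-value = 2
Branch 2: length 4, Nim-value = 4
Branch 3: length 8, Nim-value = 8
Branch 4: length 5, Nim-value = 5
Branch 5: length 8, Nim-value = 8
Branch 6: length 10, Nim-value = 10
Total Nim-value = XOR of all branch values:
0 XOR 2 = 2
2 XOR 4 = 6
6 XOR 8 = 14
14 XOR 5 = 11
11 XOR 8 = 3
3 XOR 10 = 9
Nim-value of the tree = 9

9


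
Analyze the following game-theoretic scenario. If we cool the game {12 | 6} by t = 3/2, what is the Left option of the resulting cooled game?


Original game: {12 | 6} (a switch {a | b} with a > b).
Cooling by t (for t below the temperature (a - b)/2 = 3) taxes each move by t: {a | b} cooled by t is {a - t | b + t}.
Cooling amount: t = 3/2
Cooled Left option: 12 - 3/2 = 21/2
Cooled Right option: 6 + 3/2 = 15/2
Cooled game: {21/2 | 15/2}
Left option = 21/2

21/2


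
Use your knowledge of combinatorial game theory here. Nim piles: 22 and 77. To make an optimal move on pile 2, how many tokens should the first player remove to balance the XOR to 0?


Piles: 22 and 77
Current XOR: 22 XOR 77 = 91 (non-zero, so this is an N-position).
To make the XOR zero, we need to find a move that balances the piles.
For pile 2 (size 77): target = 77 XOR 91 = 22
We reduce pile 2 from 77 to 22.
Tokens removed: 77 - 22 = 55
Verification: 22 XOR 22 = 0

55


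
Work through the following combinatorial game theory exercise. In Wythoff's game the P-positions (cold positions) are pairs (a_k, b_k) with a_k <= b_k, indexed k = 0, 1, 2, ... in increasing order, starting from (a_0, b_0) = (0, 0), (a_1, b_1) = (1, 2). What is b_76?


By Wythoff's theorem, a_k = floor(k * phi) and b_k = floor(k * phi^2) = a_k + k, where phi = (1 + sqrt(5))/2 is the golden ratio.
phi = (1 + sqrt(5))/2 = 1.618034
phi^2 = phi + 1 = 2.618034
k = 76
k * phi^2 = 76 * 2.618034 = 198.970583
b_76 = floor(k * phi^2) = 198 (check: a_76 + k = 122 + 76 = 198)

198


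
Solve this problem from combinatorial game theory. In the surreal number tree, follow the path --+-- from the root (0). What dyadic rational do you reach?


Sign expansion: --+--
Rule: track bounds (lo, hi), initially (-inf, +inf). On '+', the current value becomes lo and we move to the simplest number in (value, hi): value + 1 if hi = +inf, otherwise the midpoint (value + hi)/2. On '-', the current value becomes hi and we move to value - 1 if lo = -inf, otherwise the midpoint (lo + value)/2.
Start at 0.
Step 1: sign = -, move left. Bounds: (-inf, 0). Value = -1
Step 2: sign = -, move left. Bounds: (-inf, -1). Value = -2
Step 3: sign = +, move right. Bounds: (-2, -1). Value = -3/2
Step 4: sign = -, move left. Bounds: (-2, -3/2). Value = -7/4
Step 5: sign = -, move left. Bounds: (-2, -7/4). Value = -15/8
The surreal number with sign expansion --+-- is -15/8.

-15/8


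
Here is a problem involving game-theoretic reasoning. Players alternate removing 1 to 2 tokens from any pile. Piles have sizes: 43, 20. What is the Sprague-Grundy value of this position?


Subtraction set: {1, 2}
For this subtraction set, G(n) = n mod 3 (period = max + 1 = 3).
Pile 1 (size 43): G(43) = 43 mod 3 = 1
Pile 2 (size 20): G(20) = 20 mod 3 = 2
Total Grundy value = XOR of all: 1 XOR 2 = 3

3


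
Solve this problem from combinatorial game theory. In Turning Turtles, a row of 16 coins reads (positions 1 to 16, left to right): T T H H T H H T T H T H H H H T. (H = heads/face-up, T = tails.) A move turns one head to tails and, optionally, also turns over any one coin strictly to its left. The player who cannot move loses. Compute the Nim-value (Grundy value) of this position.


Coins: T T H H T H H T T H T H H H H T
Key fact: a single head at position k behaves exactly like a Nim heap of size k (turning it to T and optionally flipping a coin at j < k corresponds to moving the heap from k to j, or to 0), and heads combine as a disjunctive sum (two heads at the same place would cancel, matching j XOR j = 0). So the Nim-value is the XOR of the 1-indexed positions of the heads.
Face-up positions (1-indexed): [3, 4, 6, 7, 10, 12, 13, 14, 15]
XOR 0 with 3: 0 XOR 3 = 3
XOR 3 with 4: 3 XOR 4 = 7
XOR 7 with 6: 7 XOR 6 = 1
XOR 1 with 7: 1 XOR 7 = 6
XOR 6 with 10: 6 XOR 10 = 12
XOR 12 with 12: 12 XOR 12 = 0
XOR 0 with 13: 0 XOR 13 = 13
XOR 13 with 14: 13 XOR 14 = 3
XOR 3 with 15: 3 XOR 15 = 12
Nim-value = 12

12


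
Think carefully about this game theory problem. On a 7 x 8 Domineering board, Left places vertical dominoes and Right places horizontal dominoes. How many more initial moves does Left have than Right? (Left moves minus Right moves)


Board is 7 x 8 (rows x cols).
Left (vertical) placements: (rows-1) * cols = 6 * 8 = 48
Right (horizontal) placements: rows * (cols-1) = 7 * 7 = 49
Advantage = Left - Right = 48 - 49 = -1

-1


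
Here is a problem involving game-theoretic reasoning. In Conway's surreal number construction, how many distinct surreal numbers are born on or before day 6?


Day 0: {|} = 0 is born. Count = 1.
Day n: the number of surreal numbers born by day n is 2^(n+1) - 1.
By day 0: 2^1 - 1 = 1
By day 1: 2^2 - 1 = 3
By day 2: 2^3 - 1 = 7
By day 3: 2^4 - 1 = 15
By day 4: 2^5 - 1 = 31
By day 5: 2^6 - 1 = 63
By day 6: 2^7 - 1 = 127
By day 6: 127 surreal numbers.

127


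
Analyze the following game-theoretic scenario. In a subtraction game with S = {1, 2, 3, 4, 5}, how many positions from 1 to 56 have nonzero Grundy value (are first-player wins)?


Subtraction set S = {1, 2, 3, 4, 5}, so G(n) = n mod 6.
G(n) = 0 when n is a multiple of 6.
Multiples of 6 in [1, 56]: 9
N-positions (nonzero Grundy) = 56 - 9 = 47

47


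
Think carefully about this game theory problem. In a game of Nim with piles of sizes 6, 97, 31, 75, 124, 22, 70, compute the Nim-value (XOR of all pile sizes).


We need the XOR (exclusive or) of all pile sizes.
After XOR-ing pile 1 (size 6): 0 XOR 6 = 6
After XOR-ing pile 2 (size 97): 6 XOR 97 = 103
After XOR-ing pile 3 (size 31): 103 XOR 31 = 120
After XOR-ing pile 4 (size 75): 120 XOR 75 = 51
After XOR-ing pile 5 (size 124): 51 XOR 124 = 79
After XOR-ing pile 6 (size 22): 79 XOR 22 = 89
After XOR-ing pile 7 (size 70): 89 XOR 70 = 31
The Nim-value of this position is 31.

31


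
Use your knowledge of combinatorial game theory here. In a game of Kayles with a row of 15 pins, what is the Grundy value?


Kayles: a move removes 1 or 2 adjacent pins from a contiguous row.
Removing pins from a row of k leaves two independent rows (a, b) with a + b = k - 1 (one pin) or a + b = k - 2 (two pins); an end removal gives a = 0.
By Sprague-Grundy, G(k) = mex{ G(a) XOR G(b) } over all these splits. G(0) = 0.
G(1): splits (0,0):0^0=0 -> mex({0}) = 1
G(2): splits (0,1):0^1=1 (0,0):0^0=0 -> mex({0, 1}) = 2
G(3): splits (0,2):0^2=2 (1,1):1^1=0 (0,1):0^1=1 -> mex({0, 1, 2}) = 3
G(4): splits (0,3):0^3=3 (1,2):1^2=3 (0,2):0^2=2 (1,1):1^1=0 -> mex({0, 2, 3}) = 1
G(5): splits (0,4):0^1=1 (1,3):1^3=2 (2,2):2^2=0 (0,3):0^3=3 (1,2):1^2=3 -> mex({0, 1, 2, 3}) = 4
G(6) = mex({0, 1, 2, 4}) = 3
G(7) = mex({0, 1, 3, 4, 5}) = 2
G(8) = mex({0, 2, 3, 5, 6}) = 1
G(9) = mex({0, 1, 2, 3, 6, 7}) = 4
G(10) = mex({0, 1, 3, 4, 5, 7}) = 2
G(11) = mex({0, 1, 2, 3, 4, 5}) = 6
G(12) = mex({0, 1, 2, 3, 5, 6, 7}) = 4
G(13) = mex({0, 2, 3, 4, 6, 7}) = 1
G(14) = mex({0, 1, 4, 5, 6, 7}) = 2
G(15) = mex({0, 1, 2, 3, 4, 5, 6}) = 7
Therefore G(15) = 7.

7


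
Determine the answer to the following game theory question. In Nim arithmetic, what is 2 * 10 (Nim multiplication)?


Nim multiplication is bilinear over XOR: (u XOR v) * w = (u*w) XOR (v*w).
So we split each operand into its bit components and XOR the pairwise Nim products.
2 = 2 (as XOR of powers of 2).
10 = 2 + 8 (as XOR of powers of 2).
Using the standard Nim-product table on single bits:
  2*2 = 3,   2*4 = 8,   2*8 = 12,
  4*4 = 6,   4*8 = 11,  8*8 = 13,
and  1*x = x (identity), k*l = l*k (commutative).
Pairwise Nim products:
  2 * 2 = 3
  2 * 8 = 12
XOR them: 3 XOR 12 = 15.
Result: 2 * 10 = 15 (in Nim).

15


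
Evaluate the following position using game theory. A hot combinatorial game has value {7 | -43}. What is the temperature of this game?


The game is {7 | -43}, a switch {a | b} with numbers a > b.
Cooling {a | b} by t gives {a - t | b + t}, which stops being hot when a - t = b + t, i.e. at t = (a - b)/2. So the temperature of a switch is (a - b)/2.
Temperature = (Left option - Right option) / 2
= (7 - (-43)) / 2
= 50 / 2
= 25

25


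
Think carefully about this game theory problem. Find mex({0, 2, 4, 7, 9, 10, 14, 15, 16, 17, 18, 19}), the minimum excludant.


Set = {0, 2, 4, 7, 9, 10, 14, 15, 16, 17, 18, 19}
0 is in the set.
1 is NOT in the set. This is the mex.
mex = 1

1


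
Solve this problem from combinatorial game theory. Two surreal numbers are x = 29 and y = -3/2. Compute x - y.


x = 29, y = -3/2
Converting to common denominator: 2
x = 58/2, y = -3/2
x - y = 29 - -3/2 = 61/2

61/2


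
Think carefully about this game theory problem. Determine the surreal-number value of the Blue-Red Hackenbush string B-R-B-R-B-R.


Edges (from ground): B-R-B-R-B-R
By Berlekamp's sign-expansion rule, a Blue-Red Hackenbush stalk has the value of the surreal number whose sign sequence is the edge sequence with B -> + and R -> -.
Sign sequence: +-+-+-
Trace the sign expansion in the surreal number tree, starting from 0:
Edge 1: B (sign +) -> bounds (0, +inf), value = 1
Edge 2: R (sign -) -> bounds (0, 1), value = 1/2
Edge 3: B (sign +) -> bounds (1/2, 1), value = 3/4
Edge 4: R (sign -) -> bounds (1/2, 3/4), value = 5/8
Edge 5: B (sign +) -> bounds (5/8, 3/4), value = 11/16
Edge 6: R (sign -) -> bounds (5/8, 11/16), value = 21/32
Game value = 21/32

21/32


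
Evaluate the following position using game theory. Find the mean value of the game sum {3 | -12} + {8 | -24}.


G1 = {3 | -12}, G2 = {8 | -24}
Each is a switch {a | b} with numbers a > b; its mean value is (a + b)/2, and mean value is additive over game sums: m(G1 + G2) = m(G1) + m(G2).
Mean of G1 = (3 + (-12))/2 = -9/2 = -9/2
Mean of G2 = (8 + (-24))/2 = -16/2 = -8
Mean of G1 + G2 = -9/2 + -8 = -25/2

-25/2


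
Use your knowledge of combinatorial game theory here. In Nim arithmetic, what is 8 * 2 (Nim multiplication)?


Nim multiplication is bilinear over XOR: (u XOR v) * w = (u*w) XOR (v*w).
So we split each operand into its bit components and XOR the pairwise Nim products.
8 = 8 (as XOR of powers of 2).
2 = 2 (as XOR of powers of 2).
Using the standard Nim-product table on single bits:
  2*2 = 3,   2*4 = 8,   2*8 = 12,
  4*4 = 6,   4*8 = 11,  8*8 = 13,
and  1*x = x (identity), k*l = l*k (commutative).
Pairwise Nim products:
  8 * 2 = 12
XOR them: 12 = 12.
Result: 8 * 2 = 12 (in Nim).

12


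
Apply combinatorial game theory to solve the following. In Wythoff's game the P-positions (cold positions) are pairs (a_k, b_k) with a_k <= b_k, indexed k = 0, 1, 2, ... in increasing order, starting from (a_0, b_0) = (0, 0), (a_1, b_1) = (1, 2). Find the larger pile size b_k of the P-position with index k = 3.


By Wythoff's theorem, a_k = floor(k * phi) and b_k = floor(k * phi^2) = a_k + k, where phi = (1 + sqrt(5))/2 is the golden ratio.
phi = (1 + sqrt(5))/2 = 1.618034
phi^2 = phi + 1 = 2.618034
k = 3
k * phi^2 = 3 * 2.618034 = 7.854102
b_3 = floor(k * phi^2) = 7 (check: a_3 + k = 4 + 3 = 7)

7


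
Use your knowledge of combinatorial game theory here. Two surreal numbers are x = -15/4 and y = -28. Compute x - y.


x = -15/4, y = -28
Converting to common denominator: 4
x = -15/4, y = -112/4
x - y = -15/4 - -28 = 97/4

97/4


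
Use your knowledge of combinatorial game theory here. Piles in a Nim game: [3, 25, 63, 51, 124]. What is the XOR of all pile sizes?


We need the XOR (exclusive or) of all pile sizes.
After XOR-ing pile 1 (size 3): 0 XOR 3 = 3
After XOR-ing pile 2 (size 25): 3 XOR 25 = 26
After XOR-ing pile 3 (size 63): 26 XOR 63 = 37
After XOR-ing pile 4 (size 51): 37 XOR 51 = 22
After XOR-ing pile 5 (size 124): 22 XOR 124 = 106
The Nim-value of this position is 106.

106


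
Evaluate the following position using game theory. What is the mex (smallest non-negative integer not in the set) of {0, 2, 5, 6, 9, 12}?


Set = {0, 2, 5, 6, 9, 12}
0 is in the set.
1 is NOT in the set. This is the mex.
mex = 1

1


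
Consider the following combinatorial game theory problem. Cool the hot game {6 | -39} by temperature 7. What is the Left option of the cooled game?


Original game: {6 | -39} (a switch {a | b} with a > b).
Cooling by t (for t below the temperature (a - b)/2 = 45/2) taxes each move by t: {a | b} cooled by t is {a - t | b + t}.
Cooling amount: t = 7
Cooled Left option: 6 - 7 = -1
Cooled Right option: -39 + 7 = -32
Cooled game: {-1 | -32}
Left option = -1

-1


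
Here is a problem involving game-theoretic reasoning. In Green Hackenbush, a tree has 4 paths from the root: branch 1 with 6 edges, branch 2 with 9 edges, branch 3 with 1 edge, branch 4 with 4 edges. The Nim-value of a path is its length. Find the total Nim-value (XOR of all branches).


The tree has 4 branches from the ground vertex.
In Green Hackenbush, the Nim-value of a simple path of length k is k.
Branch 1: length 6, Nim-value = 6
Branch 2: length 9, Nim-value = 9
Branch 3: length 1, Nim-value = 1
Branch 4: length 4, Nim-value = 4
Total Nim-value = XOR of all branch values:
0 XOR 6 = 6
6 XOR 9 = 15
15 XOR 1 = 14
14 XOR 4 = 10
Nim-value of the tree = 10

10


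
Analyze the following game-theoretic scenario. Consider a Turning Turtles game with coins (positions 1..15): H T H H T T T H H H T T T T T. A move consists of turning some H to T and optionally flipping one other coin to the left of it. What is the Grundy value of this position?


Coins: H T H H T T T H H H T T T T T
Key fact: a single head at position k behaves exactly like a Nim heap of size k (turning it to T and optionally flipping a coin at j < k corresponds to moving the heap from k to j, or to 0), and heads combine as a disjunctive sum (two heads at the same place would cancel, matching j XOR j = 0). So the Nim-value is the XOR of the 1-indexed positions of the heads.
Face-up positions (1-indexed): [1, 3, 4, 8, 9, 10]
XOR 0 with 1: 0 XOR 1 = 1
XOR 1 with 3: 1 XOR 3 = 2
XOR 2 with 4: 2 XOR 4 = 6
XOR 6 with 8: 6 XOR 8 = 14
XOR 14 with 9: 14 XOR 9 = 7
XOR 7 with 10: 7 XOR 10 = 13
Nim-value = 13

13


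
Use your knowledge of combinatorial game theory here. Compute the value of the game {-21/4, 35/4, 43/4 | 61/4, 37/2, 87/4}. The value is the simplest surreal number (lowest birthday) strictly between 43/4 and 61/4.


Left options: {-21/4, 35/4, 43/4}, max = 43/4
Right options: {61/4, 37/2, 87/4}, min = 61/4
All options are numbers and max(Left) < min(Right), so by the simplicity theorem the value is the simplest (earliest-born) number strictly between 43/4 and 61/4.
Integers 11 through 15 all lie strictly between 43/4 and 61/4.
Among integers, the simplest (lowest birthday = smallest |n|; 0 is born on day 0, +-n on day n) is 11.
No non-integer in the interval can be simpler: if x is a non-integer in the interval, then floor(x) or ceil(x) also lies in the interval (the interval contains an integer), and both are proper prefixes of x's sign expansion, i.e. born earlier. So the game value is 11.
Game value = 11

11


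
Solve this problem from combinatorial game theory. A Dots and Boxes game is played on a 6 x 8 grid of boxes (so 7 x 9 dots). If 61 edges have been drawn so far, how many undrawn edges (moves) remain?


Grid: 6 x 8 boxes, i.e. 7 rows and 9 columns of dots.
Horizontal edges: (rows + 1) * cols = 7 * 8 = 56
Vertical edges: rows * (cols + 1) = 6 * 9 = 54
Total edges: 56 + 54 = 110
Edges drawn: 61
Remaining: 110 - 61 = 49

49


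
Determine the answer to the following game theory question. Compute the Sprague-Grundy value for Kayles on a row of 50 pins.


Kayles: a move removes 1 or 2 adjacent pins from a contiguous row.
Removing pins from a row of k leaves two independent rows (a, b) with a + b = k - 1 (one pin) or a + b = k - 2 (two pins); an end removal gives a = 0.
By Sprague-Grundy, G(k) = mex{ G(a) XOR G(b) } over all these splits. G(0) = 0.
G(1): splits (0,0):0^0=0 -> mex({0}) = 1
G(2): splits (0,1):0^1=1 (0,0):0^0=0 -> mex({0, 1}) = 2
G(3): splits (0,2):0^2=2 (1,1):1^1=0 (0,1):0^1=1 -> mex({0, 1, 2}) = 3
G(4): splits (0,3):0^3=3 (1,2):1^2=3 (0,2):0^2=2 (1,1):1^1=0 -> mex({0, 2, 3}) = 1
G(5): splits (0,4):0^1=1 (1,3):1^3=2 (2,2):2^2=0 (0,3):0^3=3 (1,2):1^2=3 -> mex({0, 1, 2, 3}) = 4
G(6) = mex({0, 1, 2, 4}) = 3
G(7) = mex({0, 1, 3, 4, 5}) = 2
G(8) = mex({0, 2, 3, 5, 6}) = 1
G(9) = mex({0, 1, 2, 3, 6, 7}) = 4
G(10) = mex({0, 1, 3, 4, 5, 7}) = 2
G(11) = mex({0, 1, 2, 3, 4, 5}) = 6
G(12) = mex({0, 1, 2, 3, 5, 6, 7}) = 4
G(13) = mex({0, 2, 3, 4, 6, 7}) = 1
G(14) = mex({0, 1, 4, 5, 6, 7}) = 2
G(15) = mex({0, 1, 2, 3, 4, 5, 6}) = 7
G(16) = mex({0, 2, 3, 5, 6, 7}) = 1
G(17) = mex({0, 1, 2, 3, 5, 6, 7}) = 4
G(18) = mex({0, 1, 2, 4, 5, 6}) = 3
G(19) = mex({0, 1, 3, 4, 5, 7}) = 2
G(20) = mex({0, 2, 3, 4, 5, 6, 7}) = 1
G(21) = mex({0, 1, 2, 3, 5, 6, 7}) = 4
G(22) = mex({0, 1, 2, 3, 4, 5, 7}) = 6
G(23) = mex({0, 1, 2, 3, 4, 5, 6}) = 7
G(24) = mex({0, 1, 2, 3, 5, 6, 7}) = 4
G(25) = mex({0, 2, 3, 4, 6, 7}) = 1
G(26) = mex({0, 1, 3, 4, 5, 6, 7}) = 2
G(27) = mex({0, 1, 2, 3, 4, 5, 6, 7}) = 8
G(28) = mex({0, 1, 2, 3, 4, 6, 7, 8}) = 5
G(29) = mex({0, 1, 2, 3, 5, 6, 7, 8, 9}) = 4
G(30) = mex({0, 1, 2, 3, 4, 5, 6, 9, 10}) = 7
G(31) = mex({0, 1, 3, 4, 5, 7, 10, 11}) = 2
G(32) = mex({0, 2, 3, 4, 5, 6, 7, 9, 11}) = 1
G(33) = mex({0, 1, 2, 3, 4, 5, 6, 7, 9, 12}) = 8
G(34) = mex({0, 1, 2, 3, 4, 5, 7, 8, 11, 12}) = 6
G(35) = mex({0, 1, 2, 3, 4, 5, 6, 8, 9, 10, 11}) = 7
G(36) = mex({0, 1, 2, 3, 5, 6, 7, 9, 10}) = 4
G(37) = mex({0, 2, 3, 4, 6, 7, 9, 10, 11, 12}) = 1
G(38) = mex({0, 1, 3, 4, 5, 6, 7, 9, 10, 11, 12}) = 2
G(39) = mex({0, 1, 2, 4, 5, 6, 7, 9, 10, 12, 14}) = 3
G(40) = mex({0, 2, 3, 4, 6, 7, 11, 12, 14}) = 1
G(41) = mex({0, 1, 2, 3, 5, 6, 7, 9, 10, 11, 12}) = 4
G(42) = mex({0, 1, 2, 3, 4, 5, 6, 9, 10}) = 7
G(43) = mex({0, 1, 3, 4, 5, 7, 9, 10, 12, 15}) = 2
G(44) = mex({0, 2, 3, 4, 5, 6, 7, 9, 10, 12, 15}) = 1
G(45) = mex({0, 1, 2, 3, 4, 5, 6, 7, 9, 10, 12, 14}) = 8
G(46) = mex({0, 1, 3, 4, 5, 7, 8, 11, 12, 14}) = 2
G(47) = mex({0, 1, 2, 3, 4, 5, 6, 8, 9, 10, 11, 12}) = 7
G(48) = mex({0, 1, 2, 3, 5, 6, 7, 9, 10}) = 4
G(49) = mex({0, 2, 3, 4, 6, 7, 9, 10, 11, 12, 15}) = 1
G(50) = mex({0, 1, 4, 5, 6, 7, 9, 11, 12, 14, 15}) = 2
Therefore G(50) = 2.

2


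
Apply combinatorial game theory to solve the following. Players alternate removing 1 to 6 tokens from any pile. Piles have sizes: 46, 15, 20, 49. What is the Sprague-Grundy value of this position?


Subtraction set: {1, 2, 3, 4, 5, 6}
For this subtraction set, G(n) = n mod 7 (period = max + 1 = 7).
Pile 1 (size 46): G(46) = 46 mod 7 = 4
Pile 2 (size 15): G(15) = 15 mod 7 = 1
Pile 3 (size 20): G(20) = 20 mod 7 = 6
Pile 4 (size 49): G(49) = 49 mod 7 = 0
Total Grundy value = XOR of all: 4 XOR 1 XOR 6 XOR 0 = 3

3


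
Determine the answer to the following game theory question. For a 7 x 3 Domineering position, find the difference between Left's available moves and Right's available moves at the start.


Board is 7 x 3 (rows x cols).
Left (vertical) placements: (rows-1) * cols = 6 * 3 = 18
Right (horizontal) placements: rows * (cols-1) = 7 * 2 = 14
Advantage = Left - Right = 18 - 14 = 4

4


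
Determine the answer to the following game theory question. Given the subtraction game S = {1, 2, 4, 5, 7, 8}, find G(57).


The subtraction set is S = {1, 2, 4, 5, 7, 8}.
G(k) = mex{ G(k - s) : s in S, s <= k }. We compute iteratively: G(0) = 0.
G(1) = mex({0}) = 1
G(2) = mex({0, 1}) = 2
G(3) = mex({1, 2}) = 0
G(4) = mex({0, 2}) = 1
G(5) = mex({0, 1}) = 2
G(6) = mex({1, 2}) = 0
G(7) = mex({0, 2}) = 1
G(8) = mex({0, 1}) = 2
G(9) = mex({1, 2}) = 0
G(10) = mex({0, 2}) = 1
Observe that G(3)..G(10) = 0, 1, 2, 0, 1, 2, 0, 1 repeats G(0)..G(7) = 0, 1, 2, 0, 1, 2, 0, 1.
For k >= max(S) = 8, G(k) is determined by the previous 8 values G(k-8)..G(k-1); a window of 8 consecutive values has recurred shifted by 3, so by induction G(k + 3) = G(k) for all k >= 0: the sequence is periodic from the start with period 3.
One period: G(0..2) = 0, 1, 2.
57 mod 3 = 0, so G(57) = G(0) = 0.

0


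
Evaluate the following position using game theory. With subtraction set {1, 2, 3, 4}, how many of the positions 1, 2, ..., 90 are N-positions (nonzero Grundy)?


Subtraction set S = {1, 2, 3, 4}, so G(n) = n mod 5.
G(n) = 0 when n is a multiple of 5.
Multiples of 5 in [1, 90]: 18
N-positions (nonzero Grundy) = 90 - 18 = 72

72


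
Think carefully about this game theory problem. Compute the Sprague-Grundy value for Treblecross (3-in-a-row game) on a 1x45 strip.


Treblecross: place X on empty cells; 3-in-a-row wins.
Playing within two cells of an existing X lets the opponent win at once, so sensible play treats the cells i-2..i+2 around each X as dead. The player left with no safe cell loses, so this is a normal-play take-away game on strips of safe cells.
Placing X at cell i (0-indexed) of a strip of k safe cells leaves independent strips of sizes max(0, i-2) and max(0, k-i-3). Hence G(k) = mex{ G(max(0,i-2)) XOR G(max(0,k-i-3)) : 0 <= i < k }, with G(0) = 0.
G(1): splits (0,0):0^0=0 -> mex({0}) = 1
G(2): splits (0,0):0^0=0 -> mex({0}) = 1
G(3): splits (0,0):0^0=0 -> mex({0}) = 1
G(4): splits (0,1):0^1=1 (0,0):0^0=0 -> mex({0, 1}) = 2
G(5): splits (0,2):0^1=1 (0,1):0^1=1 (0,0):0^0=0 -> mex({0, 1}) = 2
G(6) = mex({1}) = 0
G(7) = mex({0, 1, 2}) = 3
G(8) = mex({0, 1, 2}) = 3
G(9) = mex({0, 2}) = 1
G(10) = mex({0, 2, 3}) = 1
G(11) = mex({0, 3}) = 1
G(12) = mex({1, 3}) = 0
G(13) = mex({0, 1, 2, 3}) = 4
G(14) = mex({0, 1, 2}) = 3
G(15) = mex({0, 1, 2}) = 3
G(16) = mex({0, 1, 2, 4}) = 3
G(17) = mex({0, 1, 3, 4}) = 2
G(18) = mex({0, 1, 3, 4}) = 2
G(19) = mex({0, 1, 3, 5}) = 2
G(20) = mex({0, 1, 2, 3, 5}) = 4
G(21) = mex({0, 1, 2, 3, 5}) = 4
G(22) = mex({1, 2, 6}) = 0
G(23) = mex({0, 1, 2, 3, 4, 6}) = 5
G(24) = mex({0, 1, 2, 3, 4}) = 5
G(25) = mex({0, 1, 3, 4, 7}) = 2
G(26) = mex({0, 1, 3, 4, 5, 7}) = 2
G(27) = mex({0, 1, 3, 5}) = 2
G(28) = mex({0, 1, 2, 5}) = 3
G(29) = mex({0, 1, 2, 4, 5, 6}) = 3
G(30) = mex({1, 2, 4, 6}) = 0
G(31) = mex({0, 1, 2, 3, 4, 6}) = 5
G(32) = mex({1, 2, 3, 4, 7}) = 0
G(33) = mex({0, 3, 7}) = 1
G(34) = mex({0, 2, 3, 5, 7}) = 1
G(35) = mex({0, 2, 3, 5, 6}) = 1
G(36) = mex({0, 1, 2, 5, 6}) = 3
G(37) = mex({0, 1, 2, 4, 5, 6}) = 3
G(38) = mex({0, 1, 2, 4}) = 3
G(39) = mex({0, 1, 2, 3, 4, 7}) = 5
G(40) = mex({0, 1, 2, 3, 4, 5, 7}) = 6
G(41) = mex({0, 1, 2, 3, 5, 7}) = 4
G(42) = mex({0, 1, 2, 3, 5, 6, 7}) = 4
G(43) = mex({0, 2, 3, 5, 6}) = 1
G(44) = mex({1, 2, 3, 4, 5, 6}) = 0
G(45) = mex({0, 1, 2, 3, 4, 6, 7}) = 5
Therefore G(45) = 5.

5


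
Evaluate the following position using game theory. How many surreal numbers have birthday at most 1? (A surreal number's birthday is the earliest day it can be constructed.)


Day 0: {|} = 0 is born. Count = 1.
Day n: the number of surreal numbers born by day n is 2^(n+1) - 1.
By day 0: 2^1 - 1 = 1
By day 1: 2^2 - 1 = 3
By day 1: 3 surreal numbers.

3


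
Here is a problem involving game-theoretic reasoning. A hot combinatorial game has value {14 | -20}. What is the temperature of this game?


The game is {14 | -20}, a switch {a | b} with numbers a > b.
Cooling {a | b} by t gives {a - t | b + t}, which stops being hot when a - t = b + t, i.e. at t = (a - b)/2. So the temperature of a switch is (a - b)/2.
Temperature = (Left option - Right option) / 2
= (14 - (-20)) / 2
= 34 / 2
= 17

17


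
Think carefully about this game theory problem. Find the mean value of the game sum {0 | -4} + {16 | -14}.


G1 = {0 | -4}, G2 = {16 | -14}
Each is a switch {a | b} with numbers a > b; its mean value is (a + b)/2, and mean value is additive over game sums: m(G1 + G2) = m(G1) + m(G2).
Mean of G1 = (0 + (-4))/2 = -4/2 = -2
Mean of G2 = (16 + (-14))/2 = 2/2 = 1
Mean of G1 + G2 = -2 + 1 = -1

-1


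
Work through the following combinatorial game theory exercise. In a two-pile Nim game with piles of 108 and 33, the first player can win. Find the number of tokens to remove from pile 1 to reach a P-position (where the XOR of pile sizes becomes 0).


Piles: 108 and 33
Current XOR: 108 XOR 33 = 77 (non-zero, so this is an N-position).
To make the XOR zero, we need to find a move that balances the piles.
For pile 1 (size 108): target = 108 XOR 77 = 33
We reduce pile 1 from 108 to 33.
Tokens removed: 108 - 33 = 75
Verification: 33 XOR 33 = 0

75


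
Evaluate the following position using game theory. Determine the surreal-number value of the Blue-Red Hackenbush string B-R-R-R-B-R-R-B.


Edges (from ground): B-R-R-R-B-R-R-B
By Berlekamp's sign-expansion rule, a Blue-Red Hackenbush stalk has the value of the surreal number whose sign sequence is the edge sequence with B -> + and R -> -.
Sign sequence: +---+--+
Trace the sign expansion in the surreal number tree, starting from 0:
Edge 1: B (sign +) -> bounds (0, +inf), value = 1
Edge 2: R (sign -) -> bounds (0, 1), value = 1/2
Edge 3: R (sign -) -> bounds (0, 1/2), value = 1/4
Edge 4: R (sign -) -> bounds (0, 1/4), value = 1/8
Edge 5: B (sign +) -> bounds (1/8, 1/4), value = 3/16
Edge 6: R (sign -) -> bounds (1/8, 3/16), value = 5/32
Edge 7: R (sign -) -> bounds (1/8, 5/32), value = 9/64
Edge 8: B (sign +) -> bounds (9/64, 5/32), value = 19/128
Game value = 19/128

19/128


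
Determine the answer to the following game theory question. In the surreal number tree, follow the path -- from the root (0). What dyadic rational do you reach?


Sign expansion: --
Rule: track bounds (lo, hi), initially (-inf, +inf). On '+', the current value becomes lo and we move to the simplest number in (value, hi): value + 1 if hi = +inf, otherwise the midpoint (value + hi)/2. On '-', the current value becomes hi and we move to value - 1 if lo = -inf, otherwise the midpoint (lo + value)/2.
Start at 0.
Step 1: sign = -, move left. Bounds: (-inf, 0). Value = -1
Step 2: sign = -, move left. Bounds: (-inf, -1). Value = -2
The surreal number with sign expansion -- is -2.

-2


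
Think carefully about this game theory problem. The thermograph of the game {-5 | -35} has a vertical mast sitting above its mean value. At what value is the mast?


Game = {-5 | -35}, a switch {a | b} with numbers a > b.
Its thermograph has left wall a - t and right wall b + t, which meet at t = (a - b)/2, where both equal (a + b)/2. So the mast (mean value) is at (a + b)/2.
Mean = (-5 + (-35))/2 = -40/2 = -20

-20


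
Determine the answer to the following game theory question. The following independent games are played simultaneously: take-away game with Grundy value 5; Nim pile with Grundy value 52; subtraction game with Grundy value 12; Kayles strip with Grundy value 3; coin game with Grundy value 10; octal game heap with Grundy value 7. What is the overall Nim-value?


By the Sprague-Grundy theorem, the Grundy value of a sum of games is the XOR of individual Grundy values.
take-away game: Grundy value = 5. Running XOR: 0 XOR 5 = 5
Nim pile: Grundy value = 52. Running XOR: 5 XOR 52 = 49
subtraction game: Grundy value = 12. Running XOR: 49 XOR 12 = 61
Kayles strip: Grundy value = 3. Running XOR: 61 XOR 3 = 62
coin game: Grundy value = 10. Running XOR: 62 XOR 10 = 52
octal game heap: Grundy value = 7. Running XOR: 52 XOR 7 = 51
The combined Grundy value is 51.

51


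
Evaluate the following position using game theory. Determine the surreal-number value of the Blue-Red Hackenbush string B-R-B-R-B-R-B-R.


Edges (from ground): B-R-B-R-B-R-B-R
By Berlekamp's sign-expansion rule, a Blue-Red Hackenbush stalk has the value of the surreal number whose sign sequence is the edge sequence with B -> + and R -> -.
Sign sequence: +-+-+-+-
Trace the sign expansion in the surreal number tree, starting from 0:
Edge 1: B (sign +) -> bounds (0, +inf), value = 1
Edge 2: R (sign -) -> bounds (0, 1), value = 1/2
Edge 3: B (sign +) -> bounds (1/2, 1), value = 3/4
Edge 4: R (sign -) -> bounds (1/2, 3/4), value = 5/8
Edge 5: B (sign +) -> bounds (5/8, 3/4), value = 11/16
Edge 6: R (sign -) -> bounds (5/8, 11/16), value = 21/32
Edge 7: B (sign +) -> bounds (21/32, 11/16), value = 43/64
Edge 8: R (sign -) -> bounds (21/32, 43/64), value = 85/128
Game value = 85/128

85/128


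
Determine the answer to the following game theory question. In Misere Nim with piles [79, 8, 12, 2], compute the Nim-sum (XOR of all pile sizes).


We need the XOR (exclusive or) of all pile sizes.
After XOR-ing pile 1 (size 79): 0 XOR 79 = 79
After XOR-ing pile 2 (size 8): 79 XOR 8 = 71
After XOR-ing pile 3 (size 12): 71 XOR 12 = 75
After XOR-ing pile 4 (size 2): 75 XOR 2 = 73
The Nim-value of this position is 73.

73


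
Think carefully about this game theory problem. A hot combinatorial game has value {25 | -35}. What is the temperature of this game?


The game is {25 | -35}, a switch {a | b} with numbers a > b.
Cooling {a | b} by t gives {a - t | b + t}, which stops being hot when a - t = b + t, i.e. at t = (a - b)/2. So the temperature of a switch is (a - b)/2.
Temperature = (Left option - Right option) / 2
= (25 - (-35)) / 2
= 60 / 2
= 30

30


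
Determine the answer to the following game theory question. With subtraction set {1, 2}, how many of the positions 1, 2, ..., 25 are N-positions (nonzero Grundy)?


Subtraction set S = {1, 2}, so G(n) = n mod 3.
G(n) = 0 when n is a multiple of 3.
Multiples of 3 in [1, 25]: 8
N-positions (nonzero Grundy) = 25 - 8 = 17

17


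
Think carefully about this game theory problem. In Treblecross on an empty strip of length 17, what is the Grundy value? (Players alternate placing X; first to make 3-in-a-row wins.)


Treblecross: place X on empty cells; 3-in-a-row wins.
Playing within two cells of an existing X lets the opponent win at once, so sensible play treats the cells i-2..i+2 around each X as dead. The player left with no safe cell loses, so this is a normal-play take-away game on strips of safe cells.
Placing X at cell i (0-indexed) of a strip of k safe cells leaves independent strips of sizes max(0, i-2) and max(0, k-i-3). Hence G(k) = mex{ G(max(0,i-2)) XOR G(max(0,k-i-3)) : 0 <= i < k }, with G(0) = 0.
G(1): splits (0,0):0^0=0 -> mex({0}) = 1
G(2): splits (0,0):0^0=0 -> mex({0}) = 1
G(3): splits (0,0):0^0=0 -> mex({0}) = 1
G(4): splits (0,1):0^1=1 (0,0):0^0=0 -> mex({0, 1}) = 2
G(5): splits (0,2):0^1=1 (0,1):0^1=1 (0,0):0^0=0 -> mex({0, 1}) = 2
G(6) = mex({1}) = 0
G(7) = mex({0, 1, 2}) = 3
G(8) = mex({0, 1, 2}) = 3
G(9) = mex({0, 2}) = 1
G(10) = mex({0, 2, 3}) = 1
G(11) = mex({0, 3}) = 1
G(12) = mex({1, 3}) = 0
G(13) = mex({0, 1, 2, 3}) = 4
G(14) = mex({0, 1, 2}) = 3
G(15) = mex({0, 1, 2}) = 3
G(16) = mex({0, 1, 2, 4}) = 3
G(17) = mex({0, 1, 3, 4}) = 2
Therefore G(17) = 2.

2


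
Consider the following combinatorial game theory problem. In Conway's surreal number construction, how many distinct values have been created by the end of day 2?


Day 0: {|} = 0 is born. Count = 1.
Day n: the number of surreal numbers born by day n is 2^(n+1) - 1.
By day 0: 2^1 - 1 = 1
By day 1: 2^2 - 1 = 3
By day 2: 2^3 - 1 = 7
By day 2: 7 surreal numbers.

7


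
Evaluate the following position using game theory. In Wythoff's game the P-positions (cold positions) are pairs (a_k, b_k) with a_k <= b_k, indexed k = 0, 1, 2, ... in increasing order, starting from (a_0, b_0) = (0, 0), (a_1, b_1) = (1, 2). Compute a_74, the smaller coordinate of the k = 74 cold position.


By Wythoff's theorem, a_k = floor(k * phi) and b_k = floor(k * phi^2) = a_k + k, where phi = (1 + sqrt(5))/2 is the golden ratio.
phi = (1 + sqrt(5))/2 = 1.618034
k = 74
k * phi = 74 * 1.618034 = 119.734515
a_74 = floor(k * phi) = 119

119


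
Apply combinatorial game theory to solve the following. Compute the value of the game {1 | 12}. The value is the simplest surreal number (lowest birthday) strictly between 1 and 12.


Left options: {1}, max = 1
Right options: {12}, min = 12
All options are numbers and max(Left) < min(Right), so by the simplicity theorem the value is the simplest (earliest-born) number strictly between 1 and 12.
Integers 2 through 11 all lie strictly between 1 and 12.
Among integers, the simplest (lowest birthday = smallest |n|; 0 is born on day 0, +-n on day n) is 2.
No non-integer in the interval can be simpler: if x is a non-integer in the interval, then floor(x) or ceil(x) also lies in the interval (the interval contains an integer), and both are proper prefixes of x's sign expansion, i.e. born earlier. So the game value is 2.
Game value = 2

2


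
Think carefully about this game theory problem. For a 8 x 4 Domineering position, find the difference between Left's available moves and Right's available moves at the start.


Board is 8 x 4 (rows x cols).
Left (vertical) placements: (rows-1) * cols = 7 * 4 = 28
Right (horizontal) placements: rows * (cols-1) = 8 * 3 = 24
Advantage = Left - Right = 28 - 24 = 4

4


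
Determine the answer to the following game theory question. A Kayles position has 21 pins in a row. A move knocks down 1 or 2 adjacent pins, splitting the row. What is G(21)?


Kayles: a move removes 1 or 2 adjacent pins from a contiguous row.
Removing pins from a row of k leaves two independent rows (a, b) with a + b = k - 1 (one pin) or a + b = k - 2 (two pins); an end removal gives a = 0.
By Sprague-Grundy, G(k) = mex{ G(a) XOR G(b) } over all these splits. G(0) = 0.
G(1): splits (0,0):0^0=0 -> mex({0}) = 1
G(2): splits (0,1):0^1=1 (0,0):0^0=0 -> mex({0, 1}) = 2
G(3): splits (0,2):0^2=2 (1,1):1^1=0 (0,1):0^1=1 -> mex({0, 1, 2}) = 3
G(4): splits (0,3):0^3=3 (1,2):1^2=3 (0,2):0^2=2 (1,1):1^1=0 -> mex({0, 2, 3}) = 1
G(5): splits (0,4):0^1=1 (1,3):1^3=2 (2,2):2^2=0 (0,3):0^3=3 (1,2):1^2=3 -> mex({0, 1, 2, 3}) = 4
G(6) = mex({0, 1, 2, 4}) = 3
G(7) = mex({0, 1, 3, 4, 5}) = 2
G(8) = mex({0, 2, 3, 5, 6}) = 1
G(9) = mex({0, 1, 2, 3, 6, 7}) = 4
G(10) = mex({0, 1, 3, 4, 5, 7}) = 2
G(11) = mex({0, 1, 2, 3, 4, 5}) = 6
G(12) = mex({0, 1, 2, 3, 5, 6, 7}) = 4
G(13) = mex({0, 2, 3, 4, 6, 7}) = 1
G(14) = mex({0, 1, 4, 5, 6, 7}) = 2
G(15) = mex({0, 1, 2, 3, 4, 5, 6}) = 7
G(16) = mex({0, 2, 3, 5, 6, 7}) = 1
G(17) = mex({0, 1, 2, 3, 5, 6, 7}) = 4
G(18) = mex({0, 1, 2, 4, 5, 6}) = 3
G(19) = mex({0, 1, 3, 4, 5, 7}) = 2
G(20) = mex({0, 2, 3, 4, 5, 6, 7}) = 1
G(21) = mex({0, 1, 2, 3, 5, 6, 7}) = 4
Therefore G(21) = 4.

4


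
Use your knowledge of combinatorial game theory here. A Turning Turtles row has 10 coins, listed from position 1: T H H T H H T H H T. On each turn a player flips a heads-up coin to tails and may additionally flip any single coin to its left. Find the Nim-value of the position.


Coins: T H H T H H T H H T
Key fact: a single head at position k behaves exactly like a Nim heap of size k (turning it to T and optionally flipping a coin at j < k corresponds to moving the heap from k to j, or to 0), and heads combine as a disjunctive sum (two heads at the same place would cancel, matching j XOR j = 0). So the Nim-value is the XOR of the 1-indexed positions of the heads.
Face-up positions (1-indexed): [2, 3, 5, 6, 8, 9]
XOR 0 with 2: 0 XOR 2 = 2
XOR 2 with 3: 2 XOR 3 = 1
XOR 1 with 5: 1 XOR 5 = 4
XOR 4 with 6: 4 XOR 6 = 2
XOR 2 with 8: 2 XOR 8 = 10
XOR 10 with 9: 10 XOR 9 = 3
Nim-value = 3

3


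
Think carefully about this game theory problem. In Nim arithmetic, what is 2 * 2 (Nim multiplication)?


Nim multiplication is bilinear over XOR: (u XOR v) * w = (u*w) XOR (v*w).
So we split each operand into its bit components and XOR the pairwise Nim products.
2 = 2 (as XOR of powers of 2).
2 = 2 (as XOR of powers of 2).
Using the standard Nim-product table on single bits:
  2*2 = 3,   2*4 = 8,   2*8 = 12,
  4*4 = 6,   4*8 = 11,  8*8 = 13,
and  1*x = x (identity), k*l = l*k (commutative).
Pairwise Nim products:
  2 * 2 = 3
XOR them: 3 = 3.
Result: 2 * 2 = 3 (in Nim).

3


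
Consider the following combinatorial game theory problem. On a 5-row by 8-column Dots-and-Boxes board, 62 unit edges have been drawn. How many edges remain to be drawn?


Grid: 5 x 8 boxes, i.e. 6 rows and 9 columns of dots.
Horizontal edges: (rows + 1) * cols = 6 * 8 = 48
Vertical edges: rows * (cols + 1) = 5 * 9 = 45
Total edges: 48 + 45 = 93
Edges drawn: 62
Remaining: 93 - 62 = 31

31


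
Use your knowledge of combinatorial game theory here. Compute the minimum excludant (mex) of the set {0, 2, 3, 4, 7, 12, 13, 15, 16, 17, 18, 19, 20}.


Set = {0, 2, 3, 4, 7, 12, 13, 15, 16, 17, 18, 19, 20}
0 is in the set.
1 is NOT in the set. This is the mex.
mex = 1

1


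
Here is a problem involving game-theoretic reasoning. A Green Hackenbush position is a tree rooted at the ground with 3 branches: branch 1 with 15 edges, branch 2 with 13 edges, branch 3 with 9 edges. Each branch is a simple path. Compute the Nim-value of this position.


The tree has 3 branches from the ground vertex.
In Green Hackenbush, the Nim-value of a simple path of length k is k.
Branch 1: length 15, Nim-value = 15
Branch 2: length 13, Nim-value = 13
Branch 3: length 9, Nim-value = 9
Total Nim-value = XOR of all branch values:
0 XOR 15 = 15
15 XOR 13 = 2
2 XOR 9 = 11
Nim-value of the tree = 11

11
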